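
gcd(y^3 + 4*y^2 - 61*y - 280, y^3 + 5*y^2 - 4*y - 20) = y + 5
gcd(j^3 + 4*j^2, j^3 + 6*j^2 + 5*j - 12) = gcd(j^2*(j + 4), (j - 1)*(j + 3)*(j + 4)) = j + 4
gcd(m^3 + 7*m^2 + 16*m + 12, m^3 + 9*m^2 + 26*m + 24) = m^2 + 5*m + 6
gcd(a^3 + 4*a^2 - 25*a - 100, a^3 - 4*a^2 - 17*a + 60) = a^2 - a - 20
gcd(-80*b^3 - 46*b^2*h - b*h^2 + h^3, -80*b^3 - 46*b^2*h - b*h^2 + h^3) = 80*b^3 + 46*b^2*h + b*h^2 - h^3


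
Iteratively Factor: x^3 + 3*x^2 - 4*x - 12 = (x + 2)*(x^2 + x - 6) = (x - 2)*(x + 2)*(x + 3)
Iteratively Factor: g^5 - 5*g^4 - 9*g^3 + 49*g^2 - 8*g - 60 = (g - 5)*(g^4 - 9*g^2 + 4*g + 12) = (g - 5)*(g - 2)*(g^3 + 2*g^2 - 5*g - 6) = (g - 5)*(g - 2)*(g + 3)*(g^2 - g - 2) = (g - 5)*(g - 2)*(g + 1)*(g + 3)*(g - 2)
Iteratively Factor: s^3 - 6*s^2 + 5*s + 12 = (s - 3)*(s^2 - 3*s - 4) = (s - 3)*(s + 1)*(s - 4)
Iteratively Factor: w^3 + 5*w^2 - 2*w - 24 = (w - 2)*(w^2 + 7*w + 12) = (w - 2)*(w + 4)*(w + 3)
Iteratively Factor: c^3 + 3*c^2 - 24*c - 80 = (c - 5)*(c^2 + 8*c + 16) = (c - 5)*(c + 4)*(c + 4)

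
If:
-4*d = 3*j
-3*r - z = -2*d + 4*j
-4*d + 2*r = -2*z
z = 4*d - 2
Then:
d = 3/7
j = -4/7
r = 8/7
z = -2/7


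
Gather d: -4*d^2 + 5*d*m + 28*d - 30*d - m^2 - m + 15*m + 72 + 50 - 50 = -4*d^2 + d*(5*m - 2) - m^2 + 14*m + 72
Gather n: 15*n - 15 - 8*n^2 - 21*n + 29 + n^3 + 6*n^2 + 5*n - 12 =n^3 - 2*n^2 - n + 2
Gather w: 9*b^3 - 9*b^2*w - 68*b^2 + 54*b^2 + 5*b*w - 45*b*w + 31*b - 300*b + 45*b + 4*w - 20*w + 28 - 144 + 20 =9*b^3 - 14*b^2 - 224*b + w*(-9*b^2 - 40*b - 16) - 96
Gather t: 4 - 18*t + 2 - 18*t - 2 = 4 - 36*t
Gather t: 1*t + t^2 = t^2 + t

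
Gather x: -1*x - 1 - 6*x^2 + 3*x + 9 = -6*x^2 + 2*x + 8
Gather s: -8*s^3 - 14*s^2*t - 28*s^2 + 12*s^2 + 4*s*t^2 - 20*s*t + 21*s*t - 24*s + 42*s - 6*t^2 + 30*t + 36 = -8*s^3 + s^2*(-14*t - 16) + s*(4*t^2 + t + 18) - 6*t^2 + 30*t + 36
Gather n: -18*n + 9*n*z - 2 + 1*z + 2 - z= n*(9*z - 18)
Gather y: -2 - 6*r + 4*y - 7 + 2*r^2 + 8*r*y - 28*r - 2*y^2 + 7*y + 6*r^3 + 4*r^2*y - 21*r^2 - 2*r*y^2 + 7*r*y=6*r^3 - 19*r^2 - 34*r + y^2*(-2*r - 2) + y*(4*r^2 + 15*r + 11) - 9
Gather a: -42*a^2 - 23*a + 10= -42*a^2 - 23*a + 10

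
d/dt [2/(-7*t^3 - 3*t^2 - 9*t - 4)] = 6*(7*t^2 + 2*t + 3)/(7*t^3 + 3*t^2 + 9*t + 4)^2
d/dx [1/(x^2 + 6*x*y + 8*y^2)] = 2*(-x - 3*y)/(x^2 + 6*x*y + 8*y^2)^2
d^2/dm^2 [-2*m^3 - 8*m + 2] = -12*m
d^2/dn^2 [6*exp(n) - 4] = 6*exp(n)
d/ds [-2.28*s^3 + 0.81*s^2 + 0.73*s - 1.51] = -6.84*s^2 + 1.62*s + 0.73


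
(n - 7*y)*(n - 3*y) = n^2 - 10*n*y + 21*y^2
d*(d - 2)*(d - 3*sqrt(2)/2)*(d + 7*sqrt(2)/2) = d^4 - 2*d^3 + 2*sqrt(2)*d^3 - 21*d^2/2 - 4*sqrt(2)*d^2 + 21*d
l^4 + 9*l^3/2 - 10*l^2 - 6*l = l*(l - 2)*(l + 1/2)*(l + 6)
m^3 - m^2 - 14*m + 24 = (m - 3)*(m - 2)*(m + 4)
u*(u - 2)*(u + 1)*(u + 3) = u^4 + 2*u^3 - 5*u^2 - 6*u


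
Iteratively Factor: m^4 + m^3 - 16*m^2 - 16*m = (m + 1)*(m^3 - 16*m) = m*(m + 1)*(m^2 - 16) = m*(m + 1)*(m + 4)*(m - 4)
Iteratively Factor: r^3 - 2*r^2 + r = (r)*(r^2 - 2*r + 1) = r*(r - 1)*(r - 1)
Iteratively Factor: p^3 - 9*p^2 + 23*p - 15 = (p - 5)*(p^2 - 4*p + 3) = (p - 5)*(p - 1)*(p - 3)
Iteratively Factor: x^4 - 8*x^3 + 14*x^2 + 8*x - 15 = (x - 1)*(x^3 - 7*x^2 + 7*x + 15) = (x - 5)*(x - 1)*(x^2 - 2*x - 3) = (x - 5)*(x - 1)*(x + 1)*(x - 3)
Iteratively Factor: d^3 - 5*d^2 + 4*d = (d - 4)*(d^2 - d) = (d - 4)*(d - 1)*(d)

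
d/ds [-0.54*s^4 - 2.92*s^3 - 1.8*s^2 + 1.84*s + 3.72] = -2.16*s^3 - 8.76*s^2 - 3.6*s + 1.84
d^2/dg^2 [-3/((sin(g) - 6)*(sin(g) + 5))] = 3*(4*sin(g)^4 - 3*sin(g)^3 + 115*sin(g)^2 - 24*sin(g) - 62)/((sin(g) - 6)^3*(sin(g) + 5)^3)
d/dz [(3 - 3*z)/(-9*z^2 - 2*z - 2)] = 3*(-9*z^2 + 18*z + 4)/(81*z^4 + 36*z^3 + 40*z^2 + 8*z + 4)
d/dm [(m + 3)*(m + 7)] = 2*m + 10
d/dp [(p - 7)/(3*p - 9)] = 4/(3*(p - 3)^2)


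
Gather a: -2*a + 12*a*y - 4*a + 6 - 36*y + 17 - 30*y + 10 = a*(12*y - 6) - 66*y + 33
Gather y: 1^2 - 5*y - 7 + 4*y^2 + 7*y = 4*y^2 + 2*y - 6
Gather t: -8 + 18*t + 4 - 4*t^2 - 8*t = -4*t^2 + 10*t - 4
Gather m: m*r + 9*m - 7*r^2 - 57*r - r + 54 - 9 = m*(r + 9) - 7*r^2 - 58*r + 45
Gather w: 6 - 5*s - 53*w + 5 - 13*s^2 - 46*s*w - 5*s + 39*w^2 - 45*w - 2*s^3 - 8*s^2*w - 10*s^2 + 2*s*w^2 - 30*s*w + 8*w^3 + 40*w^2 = -2*s^3 - 23*s^2 - 10*s + 8*w^3 + w^2*(2*s + 79) + w*(-8*s^2 - 76*s - 98) + 11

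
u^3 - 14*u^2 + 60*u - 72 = (u - 6)^2*(u - 2)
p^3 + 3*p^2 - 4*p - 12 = (p - 2)*(p + 2)*(p + 3)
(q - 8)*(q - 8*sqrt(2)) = q^2 - 8*sqrt(2)*q - 8*q + 64*sqrt(2)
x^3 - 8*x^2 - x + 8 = (x - 8)*(x - 1)*(x + 1)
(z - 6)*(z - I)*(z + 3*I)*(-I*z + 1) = -I*z^4 + 3*z^3 + 6*I*z^3 - 18*z^2 - I*z^2 + 3*z + 6*I*z - 18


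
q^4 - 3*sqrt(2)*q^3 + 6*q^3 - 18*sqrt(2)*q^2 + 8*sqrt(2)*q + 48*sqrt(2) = (q + 6)*(q - 2*sqrt(2))^2*(q + sqrt(2))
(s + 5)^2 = s^2 + 10*s + 25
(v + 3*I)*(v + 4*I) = v^2 + 7*I*v - 12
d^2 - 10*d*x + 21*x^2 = (d - 7*x)*(d - 3*x)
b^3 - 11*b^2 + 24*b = b*(b - 8)*(b - 3)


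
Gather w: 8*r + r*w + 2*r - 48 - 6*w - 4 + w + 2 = 10*r + w*(r - 5) - 50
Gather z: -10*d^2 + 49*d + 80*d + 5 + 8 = -10*d^2 + 129*d + 13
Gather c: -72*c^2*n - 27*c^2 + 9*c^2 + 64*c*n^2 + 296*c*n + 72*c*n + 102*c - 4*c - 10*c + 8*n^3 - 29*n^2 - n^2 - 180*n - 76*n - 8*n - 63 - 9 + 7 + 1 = c^2*(-72*n - 18) + c*(64*n^2 + 368*n + 88) + 8*n^3 - 30*n^2 - 264*n - 64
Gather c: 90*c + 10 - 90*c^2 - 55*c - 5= -90*c^2 + 35*c + 5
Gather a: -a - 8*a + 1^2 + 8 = 9 - 9*a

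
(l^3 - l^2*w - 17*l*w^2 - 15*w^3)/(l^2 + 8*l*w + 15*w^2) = (l^2 - 4*l*w - 5*w^2)/(l + 5*w)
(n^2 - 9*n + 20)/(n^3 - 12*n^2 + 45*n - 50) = (n - 4)/(n^2 - 7*n + 10)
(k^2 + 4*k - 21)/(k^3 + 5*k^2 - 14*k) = (k - 3)/(k*(k - 2))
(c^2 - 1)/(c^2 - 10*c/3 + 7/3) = 3*(c + 1)/(3*c - 7)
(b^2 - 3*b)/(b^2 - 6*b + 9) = b/(b - 3)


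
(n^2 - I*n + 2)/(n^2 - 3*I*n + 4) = (n - 2*I)/(n - 4*I)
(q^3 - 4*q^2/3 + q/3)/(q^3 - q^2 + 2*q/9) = 3*(q - 1)/(3*q - 2)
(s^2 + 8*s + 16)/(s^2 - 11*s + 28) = (s^2 + 8*s + 16)/(s^2 - 11*s + 28)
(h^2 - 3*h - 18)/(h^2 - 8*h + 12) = (h + 3)/(h - 2)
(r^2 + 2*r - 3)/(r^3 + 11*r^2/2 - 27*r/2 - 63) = 2*(r - 1)/(2*r^2 + 5*r - 42)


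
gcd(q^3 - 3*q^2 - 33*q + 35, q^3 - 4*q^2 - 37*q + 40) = q^2 + 4*q - 5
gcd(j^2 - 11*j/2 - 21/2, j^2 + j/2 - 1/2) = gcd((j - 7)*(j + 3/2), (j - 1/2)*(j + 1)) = 1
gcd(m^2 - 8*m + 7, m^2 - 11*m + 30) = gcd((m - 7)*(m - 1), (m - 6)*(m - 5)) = 1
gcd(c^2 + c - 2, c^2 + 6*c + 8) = c + 2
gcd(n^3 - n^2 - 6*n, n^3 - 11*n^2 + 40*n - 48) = n - 3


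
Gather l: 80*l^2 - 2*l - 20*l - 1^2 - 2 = 80*l^2 - 22*l - 3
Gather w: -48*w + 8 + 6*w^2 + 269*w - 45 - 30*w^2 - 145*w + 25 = -24*w^2 + 76*w - 12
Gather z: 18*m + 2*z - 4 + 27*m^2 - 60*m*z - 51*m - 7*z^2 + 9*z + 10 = 27*m^2 - 33*m - 7*z^2 + z*(11 - 60*m) + 6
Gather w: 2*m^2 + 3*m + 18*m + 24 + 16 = 2*m^2 + 21*m + 40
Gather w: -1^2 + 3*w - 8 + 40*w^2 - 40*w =40*w^2 - 37*w - 9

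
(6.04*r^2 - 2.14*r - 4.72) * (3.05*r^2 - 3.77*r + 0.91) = 18.422*r^4 - 29.2978*r^3 - 0.831799999999999*r^2 + 15.847*r - 4.2952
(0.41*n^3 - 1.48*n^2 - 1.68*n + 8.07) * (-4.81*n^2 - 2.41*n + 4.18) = -1.9721*n^5 + 6.1307*n^4 + 13.3614*n^3 - 40.9543*n^2 - 26.4711*n + 33.7326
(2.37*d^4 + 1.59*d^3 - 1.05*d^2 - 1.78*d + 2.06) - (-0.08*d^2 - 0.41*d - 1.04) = 2.37*d^4 + 1.59*d^3 - 0.97*d^2 - 1.37*d + 3.1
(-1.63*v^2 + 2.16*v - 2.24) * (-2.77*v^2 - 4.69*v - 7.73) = 4.5151*v^4 + 1.6615*v^3 + 8.6743*v^2 - 6.1912*v + 17.3152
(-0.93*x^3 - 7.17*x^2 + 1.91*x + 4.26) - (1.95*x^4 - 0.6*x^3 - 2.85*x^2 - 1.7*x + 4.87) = -1.95*x^4 - 0.33*x^3 - 4.32*x^2 + 3.61*x - 0.61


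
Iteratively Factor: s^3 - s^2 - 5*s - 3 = (s - 3)*(s^2 + 2*s + 1) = (s - 3)*(s + 1)*(s + 1)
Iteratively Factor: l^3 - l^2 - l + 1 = (l - 1)*(l^2 - 1) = (l - 1)^2*(l + 1)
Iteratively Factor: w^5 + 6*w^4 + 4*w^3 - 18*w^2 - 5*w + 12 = (w - 1)*(w^4 + 7*w^3 + 11*w^2 - 7*w - 12) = (w - 1)*(w + 4)*(w^3 + 3*w^2 - w - 3) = (w - 1)^2*(w + 4)*(w^2 + 4*w + 3) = (w - 1)^2*(w + 1)*(w + 4)*(w + 3)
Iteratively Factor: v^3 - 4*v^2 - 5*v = (v)*(v^2 - 4*v - 5) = v*(v - 5)*(v + 1)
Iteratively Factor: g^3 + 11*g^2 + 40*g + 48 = (g + 4)*(g^2 + 7*g + 12) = (g + 4)^2*(g + 3)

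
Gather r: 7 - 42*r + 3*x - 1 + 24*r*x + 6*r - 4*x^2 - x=r*(24*x - 36) - 4*x^2 + 2*x + 6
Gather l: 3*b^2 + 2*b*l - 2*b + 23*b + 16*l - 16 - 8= 3*b^2 + 21*b + l*(2*b + 16) - 24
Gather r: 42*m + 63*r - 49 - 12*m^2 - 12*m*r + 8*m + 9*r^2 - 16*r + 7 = -12*m^2 + 50*m + 9*r^2 + r*(47 - 12*m) - 42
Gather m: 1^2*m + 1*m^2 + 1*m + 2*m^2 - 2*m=3*m^2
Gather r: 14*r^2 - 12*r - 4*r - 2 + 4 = 14*r^2 - 16*r + 2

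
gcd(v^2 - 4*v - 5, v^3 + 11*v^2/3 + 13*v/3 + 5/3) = v + 1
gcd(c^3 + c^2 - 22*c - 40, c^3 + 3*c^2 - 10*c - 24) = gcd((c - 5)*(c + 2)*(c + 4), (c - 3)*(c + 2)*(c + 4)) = c^2 + 6*c + 8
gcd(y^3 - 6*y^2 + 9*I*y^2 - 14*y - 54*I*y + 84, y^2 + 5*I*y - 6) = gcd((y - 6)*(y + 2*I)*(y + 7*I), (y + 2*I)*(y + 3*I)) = y + 2*I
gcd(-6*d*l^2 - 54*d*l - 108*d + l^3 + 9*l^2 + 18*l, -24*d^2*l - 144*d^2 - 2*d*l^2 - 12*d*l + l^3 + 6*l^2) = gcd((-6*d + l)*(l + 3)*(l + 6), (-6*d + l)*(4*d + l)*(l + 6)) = 6*d*l + 36*d - l^2 - 6*l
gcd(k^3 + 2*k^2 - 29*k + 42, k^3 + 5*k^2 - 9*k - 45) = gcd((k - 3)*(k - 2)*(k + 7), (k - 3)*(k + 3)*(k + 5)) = k - 3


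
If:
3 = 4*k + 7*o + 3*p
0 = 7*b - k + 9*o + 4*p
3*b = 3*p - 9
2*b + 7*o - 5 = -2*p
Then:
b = -335/157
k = -280/157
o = 169/157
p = 136/157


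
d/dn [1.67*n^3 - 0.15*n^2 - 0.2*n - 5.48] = 5.01*n^2 - 0.3*n - 0.2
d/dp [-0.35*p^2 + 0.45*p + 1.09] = 0.45 - 0.7*p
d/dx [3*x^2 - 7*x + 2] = 6*x - 7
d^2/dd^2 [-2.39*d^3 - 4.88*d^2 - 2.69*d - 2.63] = -14.34*d - 9.76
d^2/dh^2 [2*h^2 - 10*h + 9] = 4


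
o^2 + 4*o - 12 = (o - 2)*(o + 6)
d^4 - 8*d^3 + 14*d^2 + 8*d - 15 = (d - 5)*(d - 3)*(d - 1)*(d + 1)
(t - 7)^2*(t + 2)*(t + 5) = t^4 - 7*t^3 - 39*t^2 + 203*t + 490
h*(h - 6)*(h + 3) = h^3 - 3*h^2 - 18*h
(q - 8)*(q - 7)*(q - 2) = q^3 - 17*q^2 + 86*q - 112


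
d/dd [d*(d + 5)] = 2*d + 5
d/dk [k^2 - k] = 2*k - 1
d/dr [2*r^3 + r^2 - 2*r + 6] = 6*r^2 + 2*r - 2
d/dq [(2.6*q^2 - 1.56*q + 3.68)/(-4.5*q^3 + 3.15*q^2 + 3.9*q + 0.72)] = (11.7*q^4 - 14.04*q^3 + 64.734*q^2 - 19.44*q - 15.4752)/(20.25*q^6 - 28.35*q^5 - 25.1775*q^4 + 18.09*q^3 + 19.746*q^2 + 5.616*q + 0.5184)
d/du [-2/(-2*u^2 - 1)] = -8*u/(2*u^2 + 1)^2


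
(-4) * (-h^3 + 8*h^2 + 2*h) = 4*h^3 - 32*h^2 - 8*h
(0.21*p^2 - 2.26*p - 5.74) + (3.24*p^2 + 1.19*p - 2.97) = 3.45*p^2 - 1.07*p - 8.71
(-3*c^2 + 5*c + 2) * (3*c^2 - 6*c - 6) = -9*c^4 + 33*c^3 - 6*c^2 - 42*c - 12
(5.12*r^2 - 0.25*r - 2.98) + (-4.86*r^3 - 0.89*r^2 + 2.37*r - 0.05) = -4.86*r^3 + 4.23*r^2 + 2.12*r - 3.03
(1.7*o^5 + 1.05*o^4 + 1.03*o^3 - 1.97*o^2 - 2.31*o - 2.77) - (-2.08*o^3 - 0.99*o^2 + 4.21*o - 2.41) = 1.7*o^5 + 1.05*o^4 + 3.11*o^3 - 0.98*o^2 - 6.52*o - 0.36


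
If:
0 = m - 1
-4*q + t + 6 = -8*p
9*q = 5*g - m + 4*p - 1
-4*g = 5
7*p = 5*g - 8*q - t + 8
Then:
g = -5/4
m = 1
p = 225/52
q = 157/156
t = -1427/39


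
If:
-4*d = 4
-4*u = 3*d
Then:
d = -1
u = 3/4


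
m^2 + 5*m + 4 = (m + 1)*(m + 4)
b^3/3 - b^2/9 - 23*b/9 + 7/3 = (b/3 + 1)*(b - 7/3)*(b - 1)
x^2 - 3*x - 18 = (x - 6)*(x + 3)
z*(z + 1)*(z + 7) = z^3 + 8*z^2 + 7*z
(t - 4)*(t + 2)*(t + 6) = t^3 + 4*t^2 - 20*t - 48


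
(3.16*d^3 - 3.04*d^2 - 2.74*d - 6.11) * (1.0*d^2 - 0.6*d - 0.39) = 3.16*d^5 - 4.936*d^4 - 2.1484*d^3 - 3.2804*d^2 + 4.7346*d + 2.3829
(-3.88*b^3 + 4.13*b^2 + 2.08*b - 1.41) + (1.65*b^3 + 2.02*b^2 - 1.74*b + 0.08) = -2.23*b^3 + 6.15*b^2 + 0.34*b - 1.33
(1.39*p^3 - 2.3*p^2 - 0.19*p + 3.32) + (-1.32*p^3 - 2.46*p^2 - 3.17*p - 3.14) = 0.0699999999999998*p^3 - 4.76*p^2 - 3.36*p + 0.18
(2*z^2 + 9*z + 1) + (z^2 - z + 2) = 3*z^2 + 8*z + 3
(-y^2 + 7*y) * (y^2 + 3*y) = -y^4 + 4*y^3 + 21*y^2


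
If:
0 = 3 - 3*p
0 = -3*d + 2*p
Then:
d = 2/3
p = 1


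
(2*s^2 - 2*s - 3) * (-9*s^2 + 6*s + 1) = -18*s^4 + 30*s^3 + 17*s^2 - 20*s - 3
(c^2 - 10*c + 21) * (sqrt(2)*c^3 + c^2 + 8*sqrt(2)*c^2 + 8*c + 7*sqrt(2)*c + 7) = sqrt(2)*c^5 - 2*sqrt(2)*c^4 + c^4 - 52*sqrt(2)*c^3 - 2*c^3 - 52*c^2 + 98*sqrt(2)*c^2 + 98*c + 147*sqrt(2)*c + 147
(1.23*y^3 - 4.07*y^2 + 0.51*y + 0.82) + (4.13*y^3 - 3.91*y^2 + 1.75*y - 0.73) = 5.36*y^3 - 7.98*y^2 + 2.26*y + 0.09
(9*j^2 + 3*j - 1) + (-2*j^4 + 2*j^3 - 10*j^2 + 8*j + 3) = -2*j^4 + 2*j^3 - j^2 + 11*j + 2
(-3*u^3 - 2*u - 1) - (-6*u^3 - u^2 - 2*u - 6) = 3*u^3 + u^2 + 5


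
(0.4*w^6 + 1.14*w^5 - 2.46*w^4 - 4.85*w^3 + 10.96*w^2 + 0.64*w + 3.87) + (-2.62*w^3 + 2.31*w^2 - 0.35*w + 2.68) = 0.4*w^6 + 1.14*w^5 - 2.46*w^4 - 7.47*w^3 + 13.27*w^2 + 0.29*w + 6.55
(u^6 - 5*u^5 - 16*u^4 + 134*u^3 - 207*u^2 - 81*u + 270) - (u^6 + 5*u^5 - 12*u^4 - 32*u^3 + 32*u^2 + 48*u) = -10*u^5 - 4*u^4 + 166*u^3 - 239*u^2 - 129*u + 270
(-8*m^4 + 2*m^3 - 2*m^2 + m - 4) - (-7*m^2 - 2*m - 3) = -8*m^4 + 2*m^3 + 5*m^2 + 3*m - 1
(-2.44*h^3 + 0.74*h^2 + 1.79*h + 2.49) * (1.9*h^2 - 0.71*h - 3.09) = -4.636*h^5 + 3.1384*h^4 + 10.4152*h^3 + 1.1735*h^2 - 7.299*h - 7.6941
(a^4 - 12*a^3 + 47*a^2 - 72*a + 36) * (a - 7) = a^5 - 19*a^4 + 131*a^3 - 401*a^2 + 540*a - 252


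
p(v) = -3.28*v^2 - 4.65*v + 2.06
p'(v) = -6.56*v - 4.65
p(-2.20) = -3.59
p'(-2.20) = 9.78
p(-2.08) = -2.46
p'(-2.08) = 8.99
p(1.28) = -9.27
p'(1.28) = -13.05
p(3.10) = -43.88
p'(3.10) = -24.99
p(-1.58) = 1.22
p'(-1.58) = 5.71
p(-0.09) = 2.45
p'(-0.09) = -4.06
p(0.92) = -4.99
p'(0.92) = -10.69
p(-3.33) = -18.83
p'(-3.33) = 17.19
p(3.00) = -41.41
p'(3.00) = -24.33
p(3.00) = -41.41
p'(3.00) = -24.33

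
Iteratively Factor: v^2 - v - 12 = (v + 3)*(v - 4)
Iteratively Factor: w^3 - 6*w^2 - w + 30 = (w - 3)*(w^2 - 3*w - 10) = (w - 3)*(w + 2)*(w - 5)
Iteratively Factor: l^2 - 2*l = (l - 2)*(l)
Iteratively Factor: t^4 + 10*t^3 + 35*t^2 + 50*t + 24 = (t + 2)*(t^3 + 8*t^2 + 19*t + 12) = (t + 1)*(t + 2)*(t^2 + 7*t + 12) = (t + 1)*(t + 2)*(t + 3)*(t + 4)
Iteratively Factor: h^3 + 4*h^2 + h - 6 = (h + 2)*(h^2 + 2*h - 3) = (h + 2)*(h + 3)*(h - 1)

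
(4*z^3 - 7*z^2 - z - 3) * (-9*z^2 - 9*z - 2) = -36*z^5 + 27*z^4 + 64*z^3 + 50*z^2 + 29*z + 6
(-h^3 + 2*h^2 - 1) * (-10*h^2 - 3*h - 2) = 10*h^5 - 17*h^4 - 4*h^3 + 6*h^2 + 3*h + 2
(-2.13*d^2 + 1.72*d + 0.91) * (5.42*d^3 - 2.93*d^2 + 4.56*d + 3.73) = -11.5446*d^5 + 15.5633*d^4 - 9.8202*d^3 - 2.768*d^2 + 10.5652*d + 3.3943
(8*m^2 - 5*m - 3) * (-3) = -24*m^2 + 15*m + 9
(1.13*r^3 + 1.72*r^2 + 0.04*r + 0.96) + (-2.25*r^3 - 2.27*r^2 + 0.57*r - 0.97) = -1.12*r^3 - 0.55*r^2 + 0.61*r - 0.01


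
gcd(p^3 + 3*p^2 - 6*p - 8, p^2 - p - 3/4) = 1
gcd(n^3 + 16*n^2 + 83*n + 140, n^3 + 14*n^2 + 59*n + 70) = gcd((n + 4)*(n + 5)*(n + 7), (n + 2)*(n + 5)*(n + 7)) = n^2 + 12*n + 35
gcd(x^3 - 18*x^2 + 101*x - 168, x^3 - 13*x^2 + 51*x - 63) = x^2 - 10*x + 21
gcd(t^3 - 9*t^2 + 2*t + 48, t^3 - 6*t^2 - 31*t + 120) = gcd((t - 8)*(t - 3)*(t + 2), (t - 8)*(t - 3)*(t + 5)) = t^2 - 11*t + 24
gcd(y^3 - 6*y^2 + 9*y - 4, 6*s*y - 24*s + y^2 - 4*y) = y - 4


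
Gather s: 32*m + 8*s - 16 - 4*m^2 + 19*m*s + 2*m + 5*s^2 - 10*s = -4*m^2 + 34*m + 5*s^2 + s*(19*m - 2) - 16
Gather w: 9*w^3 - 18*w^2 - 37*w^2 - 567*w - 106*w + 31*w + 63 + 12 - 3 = 9*w^3 - 55*w^2 - 642*w + 72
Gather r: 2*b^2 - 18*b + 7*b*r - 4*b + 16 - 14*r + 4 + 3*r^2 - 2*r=2*b^2 - 22*b + 3*r^2 + r*(7*b - 16) + 20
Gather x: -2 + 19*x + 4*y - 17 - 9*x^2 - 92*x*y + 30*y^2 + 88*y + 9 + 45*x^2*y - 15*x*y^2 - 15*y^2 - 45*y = x^2*(45*y - 9) + x*(-15*y^2 - 92*y + 19) + 15*y^2 + 47*y - 10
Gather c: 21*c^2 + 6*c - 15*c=21*c^2 - 9*c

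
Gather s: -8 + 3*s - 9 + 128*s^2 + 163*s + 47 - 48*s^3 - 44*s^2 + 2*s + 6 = -48*s^3 + 84*s^2 + 168*s + 36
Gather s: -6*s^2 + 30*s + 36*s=-6*s^2 + 66*s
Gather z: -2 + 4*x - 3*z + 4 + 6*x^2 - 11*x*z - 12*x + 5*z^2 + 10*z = 6*x^2 - 8*x + 5*z^2 + z*(7 - 11*x) + 2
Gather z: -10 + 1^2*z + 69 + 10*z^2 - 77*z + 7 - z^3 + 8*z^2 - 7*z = -z^3 + 18*z^2 - 83*z + 66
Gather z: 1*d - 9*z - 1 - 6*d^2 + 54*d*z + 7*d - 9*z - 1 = -6*d^2 + 8*d + z*(54*d - 18) - 2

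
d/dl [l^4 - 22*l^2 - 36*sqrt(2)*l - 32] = 4*l^3 - 44*l - 36*sqrt(2)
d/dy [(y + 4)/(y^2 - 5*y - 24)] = (y^2 - 5*y - (y + 4)*(2*y - 5) - 24)/(-y^2 + 5*y + 24)^2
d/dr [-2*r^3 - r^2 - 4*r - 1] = -6*r^2 - 2*r - 4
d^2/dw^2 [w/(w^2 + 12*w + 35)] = 2*(4*w*(w + 6)^2 - 3*(w + 4)*(w^2 + 12*w + 35))/(w^2 + 12*w + 35)^3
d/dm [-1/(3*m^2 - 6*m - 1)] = 6*(m - 1)/(-3*m^2 + 6*m + 1)^2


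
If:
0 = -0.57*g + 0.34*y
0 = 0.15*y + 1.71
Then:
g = -6.80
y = -11.40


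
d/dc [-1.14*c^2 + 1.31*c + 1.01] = 1.31 - 2.28*c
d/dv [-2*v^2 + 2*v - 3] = 2 - 4*v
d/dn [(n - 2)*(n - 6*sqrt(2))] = 2*n - 6*sqrt(2) - 2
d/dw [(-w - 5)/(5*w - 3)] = 28/(5*w - 3)^2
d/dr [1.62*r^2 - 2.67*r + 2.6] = 3.24*r - 2.67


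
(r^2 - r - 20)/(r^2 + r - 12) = (r - 5)/(r - 3)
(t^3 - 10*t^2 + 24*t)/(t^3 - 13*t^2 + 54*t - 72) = t/(t - 3)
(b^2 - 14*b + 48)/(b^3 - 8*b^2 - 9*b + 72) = (b - 6)/(b^2 - 9)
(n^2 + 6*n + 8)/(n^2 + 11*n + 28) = (n + 2)/(n + 7)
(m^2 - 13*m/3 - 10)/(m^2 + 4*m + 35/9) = 3*(m - 6)/(3*m + 7)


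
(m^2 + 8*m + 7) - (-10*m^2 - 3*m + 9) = 11*m^2 + 11*m - 2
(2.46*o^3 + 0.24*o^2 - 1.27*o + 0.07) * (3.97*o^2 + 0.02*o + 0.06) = 9.7662*o^5 + 1.002*o^4 - 4.8895*o^3 + 0.2669*o^2 - 0.0748*o + 0.0042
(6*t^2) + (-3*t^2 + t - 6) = 3*t^2 + t - 6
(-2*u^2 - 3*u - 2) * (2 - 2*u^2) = 4*u^4 + 6*u^3 - 6*u - 4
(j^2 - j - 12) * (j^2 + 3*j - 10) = j^4 + 2*j^3 - 25*j^2 - 26*j + 120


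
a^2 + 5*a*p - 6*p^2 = (a - p)*(a + 6*p)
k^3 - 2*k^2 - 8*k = k*(k - 4)*(k + 2)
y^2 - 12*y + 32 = (y - 8)*(y - 4)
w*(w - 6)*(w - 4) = w^3 - 10*w^2 + 24*w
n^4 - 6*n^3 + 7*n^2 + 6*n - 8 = (n - 4)*(n - 2)*(n - 1)*(n + 1)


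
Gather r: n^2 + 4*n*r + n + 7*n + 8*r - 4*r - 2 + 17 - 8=n^2 + 8*n + r*(4*n + 4) + 7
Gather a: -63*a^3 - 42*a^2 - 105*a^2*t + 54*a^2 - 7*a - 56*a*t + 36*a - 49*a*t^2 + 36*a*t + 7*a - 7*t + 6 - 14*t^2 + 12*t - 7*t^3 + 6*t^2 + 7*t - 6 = -63*a^3 + a^2*(12 - 105*t) + a*(-49*t^2 - 20*t + 36) - 7*t^3 - 8*t^2 + 12*t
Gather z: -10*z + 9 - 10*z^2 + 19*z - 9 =-10*z^2 + 9*z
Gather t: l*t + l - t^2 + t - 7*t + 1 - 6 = l - t^2 + t*(l - 6) - 5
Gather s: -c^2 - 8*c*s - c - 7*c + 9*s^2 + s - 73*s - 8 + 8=-c^2 - 8*c + 9*s^2 + s*(-8*c - 72)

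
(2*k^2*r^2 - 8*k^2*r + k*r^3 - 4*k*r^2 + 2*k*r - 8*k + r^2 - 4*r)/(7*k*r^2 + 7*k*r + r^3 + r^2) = (2*k^2*r^2 - 8*k^2*r + k*r^3 - 4*k*r^2 + 2*k*r - 8*k + r^2 - 4*r)/(r*(7*k*r + 7*k + r^2 + r))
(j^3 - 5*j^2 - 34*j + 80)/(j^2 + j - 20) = (j^2 - 10*j + 16)/(j - 4)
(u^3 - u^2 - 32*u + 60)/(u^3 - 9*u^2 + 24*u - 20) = (u + 6)/(u - 2)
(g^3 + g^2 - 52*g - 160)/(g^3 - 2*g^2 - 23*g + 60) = (g^2 - 4*g - 32)/(g^2 - 7*g + 12)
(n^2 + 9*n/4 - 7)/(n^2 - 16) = (n - 7/4)/(n - 4)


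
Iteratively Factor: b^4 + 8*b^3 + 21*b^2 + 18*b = (b + 2)*(b^3 + 6*b^2 + 9*b) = (b + 2)*(b + 3)*(b^2 + 3*b) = (b + 2)*(b + 3)^2*(b)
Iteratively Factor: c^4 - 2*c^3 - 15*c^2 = (c + 3)*(c^3 - 5*c^2) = (c - 5)*(c + 3)*(c^2) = c*(c - 5)*(c + 3)*(c)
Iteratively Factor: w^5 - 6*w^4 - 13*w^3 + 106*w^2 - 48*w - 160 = (w - 5)*(w^4 - w^3 - 18*w^2 + 16*w + 32) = (w - 5)*(w + 1)*(w^3 - 2*w^2 - 16*w + 32) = (w - 5)*(w - 4)*(w + 1)*(w^2 + 2*w - 8) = (w - 5)*(w - 4)*(w + 1)*(w + 4)*(w - 2)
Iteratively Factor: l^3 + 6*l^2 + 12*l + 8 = (l + 2)*(l^2 + 4*l + 4) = (l + 2)^2*(l + 2)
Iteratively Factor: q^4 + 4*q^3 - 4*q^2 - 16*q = (q - 2)*(q^3 + 6*q^2 + 8*q) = (q - 2)*(q + 2)*(q^2 + 4*q) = (q - 2)*(q + 2)*(q + 4)*(q)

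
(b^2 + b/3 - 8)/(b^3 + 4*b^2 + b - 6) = (b - 8/3)/(b^2 + b - 2)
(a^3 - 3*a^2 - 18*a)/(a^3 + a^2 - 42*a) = (a + 3)/(a + 7)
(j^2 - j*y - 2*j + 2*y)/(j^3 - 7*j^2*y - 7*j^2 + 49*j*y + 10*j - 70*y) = (-j + y)/(-j^2 + 7*j*y + 5*j - 35*y)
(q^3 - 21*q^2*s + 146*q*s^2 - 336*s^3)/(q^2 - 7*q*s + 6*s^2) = (q^2 - 15*q*s + 56*s^2)/(q - s)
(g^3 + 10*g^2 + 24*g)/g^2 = g + 10 + 24/g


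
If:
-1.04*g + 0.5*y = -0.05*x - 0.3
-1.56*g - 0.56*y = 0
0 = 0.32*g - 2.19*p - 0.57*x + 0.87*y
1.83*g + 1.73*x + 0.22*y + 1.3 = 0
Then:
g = 0.11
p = 0.11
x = -0.83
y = -0.30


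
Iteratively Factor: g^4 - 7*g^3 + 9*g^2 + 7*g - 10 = (g - 1)*(g^3 - 6*g^2 + 3*g + 10) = (g - 2)*(g - 1)*(g^2 - 4*g - 5) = (g - 5)*(g - 2)*(g - 1)*(g + 1)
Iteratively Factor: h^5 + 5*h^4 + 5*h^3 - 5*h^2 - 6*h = (h + 3)*(h^4 + 2*h^3 - h^2 - 2*h) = (h + 2)*(h + 3)*(h^3 - h) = h*(h + 2)*(h + 3)*(h^2 - 1) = h*(h + 1)*(h + 2)*(h + 3)*(h - 1)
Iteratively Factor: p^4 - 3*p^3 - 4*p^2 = (p + 1)*(p^3 - 4*p^2) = p*(p + 1)*(p^2 - 4*p) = p*(p - 4)*(p + 1)*(p)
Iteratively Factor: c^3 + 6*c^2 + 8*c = (c + 4)*(c^2 + 2*c) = c*(c + 4)*(c + 2)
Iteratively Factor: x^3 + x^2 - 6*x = (x)*(x^2 + x - 6) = x*(x + 3)*(x - 2)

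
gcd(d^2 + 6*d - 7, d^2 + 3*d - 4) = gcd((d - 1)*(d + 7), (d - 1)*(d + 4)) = d - 1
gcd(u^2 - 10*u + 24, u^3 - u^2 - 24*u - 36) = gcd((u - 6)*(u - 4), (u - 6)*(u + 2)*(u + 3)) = u - 6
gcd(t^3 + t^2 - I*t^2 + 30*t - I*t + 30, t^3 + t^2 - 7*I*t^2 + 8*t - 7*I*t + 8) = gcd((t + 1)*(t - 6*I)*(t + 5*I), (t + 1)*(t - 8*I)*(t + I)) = t + 1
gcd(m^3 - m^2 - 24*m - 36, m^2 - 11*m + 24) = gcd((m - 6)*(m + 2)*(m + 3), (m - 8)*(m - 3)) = 1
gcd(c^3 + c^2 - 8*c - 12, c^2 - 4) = c + 2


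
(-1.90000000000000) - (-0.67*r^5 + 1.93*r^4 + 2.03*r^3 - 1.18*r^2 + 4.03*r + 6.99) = 0.67*r^5 - 1.93*r^4 - 2.03*r^3 + 1.18*r^2 - 4.03*r - 8.89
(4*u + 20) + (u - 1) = 5*u + 19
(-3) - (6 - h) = h - 9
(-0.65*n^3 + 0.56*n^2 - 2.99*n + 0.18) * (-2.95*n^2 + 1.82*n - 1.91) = 1.9175*n^5 - 2.835*n^4 + 11.0812*n^3 - 7.0424*n^2 + 6.0385*n - 0.3438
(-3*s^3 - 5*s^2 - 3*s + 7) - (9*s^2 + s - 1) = -3*s^3 - 14*s^2 - 4*s + 8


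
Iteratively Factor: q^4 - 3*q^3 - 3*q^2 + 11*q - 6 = (q - 3)*(q^3 - 3*q + 2) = (q - 3)*(q + 2)*(q^2 - 2*q + 1) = (q - 3)*(q - 1)*(q + 2)*(q - 1)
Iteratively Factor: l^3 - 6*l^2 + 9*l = (l - 3)*(l^2 - 3*l) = l*(l - 3)*(l - 3)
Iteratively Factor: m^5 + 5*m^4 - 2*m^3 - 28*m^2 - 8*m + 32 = (m + 2)*(m^4 + 3*m^3 - 8*m^2 - 12*m + 16) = (m + 2)*(m + 4)*(m^3 - m^2 - 4*m + 4) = (m - 1)*(m + 2)*(m + 4)*(m^2 - 4) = (m - 1)*(m + 2)^2*(m + 4)*(m - 2)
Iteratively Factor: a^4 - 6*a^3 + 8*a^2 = (a)*(a^3 - 6*a^2 + 8*a) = a*(a - 2)*(a^2 - 4*a) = a^2*(a - 2)*(a - 4)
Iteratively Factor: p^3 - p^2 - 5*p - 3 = (p - 3)*(p^2 + 2*p + 1) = (p - 3)*(p + 1)*(p + 1)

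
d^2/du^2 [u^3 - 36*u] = 6*u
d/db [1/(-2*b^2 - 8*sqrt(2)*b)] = (b + 2*sqrt(2))/(b^2*(b + 4*sqrt(2))^2)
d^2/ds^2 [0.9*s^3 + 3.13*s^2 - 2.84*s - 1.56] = 5.4*s + 6.26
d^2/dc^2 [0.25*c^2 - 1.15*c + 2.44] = 0.500000000000000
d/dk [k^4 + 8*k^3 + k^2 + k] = 4*k^3 + 24*k^2 + 2*k + 1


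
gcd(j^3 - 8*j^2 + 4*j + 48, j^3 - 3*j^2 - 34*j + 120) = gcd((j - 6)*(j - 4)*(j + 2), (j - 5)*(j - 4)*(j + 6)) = j - 4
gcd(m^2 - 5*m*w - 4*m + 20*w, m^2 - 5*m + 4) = m - 4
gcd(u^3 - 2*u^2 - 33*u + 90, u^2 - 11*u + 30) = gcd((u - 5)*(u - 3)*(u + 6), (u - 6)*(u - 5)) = u - 5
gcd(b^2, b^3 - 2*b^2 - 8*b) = b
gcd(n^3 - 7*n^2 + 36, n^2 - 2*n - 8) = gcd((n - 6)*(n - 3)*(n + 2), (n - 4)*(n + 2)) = n + 2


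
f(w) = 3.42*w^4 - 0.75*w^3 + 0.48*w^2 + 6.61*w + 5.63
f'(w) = 13.68*w^3 - 2.25*w^2 + 0.96*w + 6.61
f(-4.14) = 1044.39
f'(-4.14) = -1006.63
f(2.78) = 215.87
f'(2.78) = 285.80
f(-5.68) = 3680.76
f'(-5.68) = -2578.30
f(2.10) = 81.19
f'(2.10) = 125.39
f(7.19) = 8939.10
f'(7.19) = 4981.98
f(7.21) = 9039.16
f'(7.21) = 5023.90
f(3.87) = 762.06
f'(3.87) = 769.53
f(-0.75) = 2.34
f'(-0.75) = -1.15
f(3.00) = 286.55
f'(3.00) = 358.60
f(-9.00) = 22970.39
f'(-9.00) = -10157.00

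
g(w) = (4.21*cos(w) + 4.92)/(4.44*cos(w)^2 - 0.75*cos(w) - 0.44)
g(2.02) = 4.28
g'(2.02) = -29.79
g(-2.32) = 0.96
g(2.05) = 3.51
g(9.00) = 0.28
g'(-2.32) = 3.70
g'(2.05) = -22.13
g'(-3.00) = 0.17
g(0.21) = 2.94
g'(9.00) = -0.70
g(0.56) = 4.02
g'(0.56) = 5.79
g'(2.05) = -22.13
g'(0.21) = 1.30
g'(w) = (8.88*sin(w)*cos(w) - 0.75*sin(w))*(4.21*cos(w) + 4.92)/(4.44*cos(w)^2 - 0.75*cos(w) - 0.44)^2 - 4.21*sin(w)/(4.44*cos(w)^2 - 0.75*cos(w) - 0.44)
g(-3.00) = 0.16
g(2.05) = 3.51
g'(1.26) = 195.68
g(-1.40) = -12.83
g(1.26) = -24.43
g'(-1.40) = -31.31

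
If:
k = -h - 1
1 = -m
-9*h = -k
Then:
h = -1/10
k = -9/10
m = -1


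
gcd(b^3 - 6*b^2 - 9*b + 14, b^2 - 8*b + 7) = b^2 - 8*b + 7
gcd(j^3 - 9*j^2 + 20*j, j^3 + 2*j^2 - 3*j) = j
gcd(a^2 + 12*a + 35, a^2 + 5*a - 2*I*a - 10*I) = a + 5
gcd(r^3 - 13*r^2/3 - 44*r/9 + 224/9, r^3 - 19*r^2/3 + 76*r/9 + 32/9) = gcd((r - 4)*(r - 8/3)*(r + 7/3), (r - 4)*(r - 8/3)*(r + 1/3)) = r^2 - 20*r/3 + 32/3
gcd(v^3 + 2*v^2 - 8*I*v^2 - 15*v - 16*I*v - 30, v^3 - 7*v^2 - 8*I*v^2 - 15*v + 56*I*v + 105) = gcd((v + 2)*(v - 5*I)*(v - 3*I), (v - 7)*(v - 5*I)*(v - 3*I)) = v^2 - 8*I*v - 15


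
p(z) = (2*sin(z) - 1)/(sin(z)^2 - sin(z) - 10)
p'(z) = (-2*sin(z)*cos(z) + cos(z))*(2*sin(z) - 1)/(sin(z)^2 - sin(z) - 10)^2 + 2*cos(z)/(sin(z)^2 - sin(z) - 10)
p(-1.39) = 0.37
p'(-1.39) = -0.07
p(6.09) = 0.14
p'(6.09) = -0.22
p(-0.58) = 0.23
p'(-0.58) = -0.23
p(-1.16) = 0.34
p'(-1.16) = -0.14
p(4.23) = 0.33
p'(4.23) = 0.16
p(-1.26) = 0.36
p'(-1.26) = -0.11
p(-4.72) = -0.10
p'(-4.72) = -0.00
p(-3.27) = 0.07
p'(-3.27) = 0.20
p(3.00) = 0.07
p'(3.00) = 0.20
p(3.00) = 0.07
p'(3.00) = 0.20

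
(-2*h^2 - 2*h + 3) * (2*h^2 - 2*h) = -4*h^4 + 10*h^2 - 6*h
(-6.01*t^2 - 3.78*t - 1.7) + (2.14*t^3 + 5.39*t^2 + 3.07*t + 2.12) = 2.14*t^3 - 0.62*t^2 - 0.71*t + 0.42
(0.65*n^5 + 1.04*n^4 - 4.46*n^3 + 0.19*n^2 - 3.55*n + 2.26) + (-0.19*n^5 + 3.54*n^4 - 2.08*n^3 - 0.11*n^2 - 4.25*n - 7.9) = 0.46*n^5 + 4.58*n^4 - 6.54*n^3 + 0.08*n^2 - 7.8*n - 5.64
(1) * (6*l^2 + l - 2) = 6*l^2 + l - 2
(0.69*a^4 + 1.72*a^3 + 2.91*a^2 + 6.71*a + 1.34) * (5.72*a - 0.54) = 3.9468*a^5 + 9.4658*a^4 + 15.7164*a^3 + 36.8098*a^2 + 4.0414*a - 0.7236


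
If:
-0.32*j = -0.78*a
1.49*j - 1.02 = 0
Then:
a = 0.28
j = 0.68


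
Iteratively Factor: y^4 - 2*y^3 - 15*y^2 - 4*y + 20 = (y - 5)*(y^3 + 3*y^2 - 4) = (y - 5)*(y - 1)*(y^2 + 4*y + 4) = (y - 5)*(y - 1)*(y + 2)*(y + 2)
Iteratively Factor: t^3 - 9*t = (t + 3)*(t^2 - 3*t) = t*(t + 3)*(t - 3)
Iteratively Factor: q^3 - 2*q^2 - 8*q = (q)*(q^2 - 2*q - 8) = q*(q + 2)*(q - 4)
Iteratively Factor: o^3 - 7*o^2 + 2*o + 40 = (o - 4)*(o^2 - 3*o - 10) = (o - 5)*(o - 4)*(o + 2)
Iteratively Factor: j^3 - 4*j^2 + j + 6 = (j - 2)*(j^2 - 2*j - 3) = (j - 3)*(j - 2)*(j + 1)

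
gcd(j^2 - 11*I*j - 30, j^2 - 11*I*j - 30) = j^2 - 11*I*j - 30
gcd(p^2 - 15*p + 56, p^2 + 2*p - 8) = 1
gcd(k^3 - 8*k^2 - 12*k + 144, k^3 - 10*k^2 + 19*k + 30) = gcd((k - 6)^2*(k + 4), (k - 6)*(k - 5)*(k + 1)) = k - 6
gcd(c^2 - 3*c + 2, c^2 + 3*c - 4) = c - 1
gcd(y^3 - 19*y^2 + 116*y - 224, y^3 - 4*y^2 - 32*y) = y - 8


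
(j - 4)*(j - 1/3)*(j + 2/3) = j^3 - 11*j^2/3 - 14*j/9 + 8/9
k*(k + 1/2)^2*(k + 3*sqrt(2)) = k^4 + k^3 + 3*sqrt(2)*k^3 + k^2/4 + 3*sqrt(2)*k^2 + 3*sqrt(2)*k/4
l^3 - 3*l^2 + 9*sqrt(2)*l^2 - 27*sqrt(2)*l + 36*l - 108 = (l - 3)*(l + 3*sqrt(2))*(l + 6*sqrt(2))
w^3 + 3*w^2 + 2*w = w*(w + 1)*(w + 2)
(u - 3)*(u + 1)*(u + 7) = u^3 + 5*u^2 - 17*u - 21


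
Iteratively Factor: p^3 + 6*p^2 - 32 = (p - 2)*(p^2 + 8*p + 16) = (p - 2)*(p + 4)*(p + 4)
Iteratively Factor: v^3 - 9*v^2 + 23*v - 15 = (v - 1)*(v^2 - 8*v + 15) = (v - 5)*(v - 1)*(v - 3)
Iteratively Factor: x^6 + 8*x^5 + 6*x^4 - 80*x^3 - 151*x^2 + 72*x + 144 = (x - 1)*(x^5 + 9*x^4 + 15*x^3 - 65*x^2 - 216*x - 144) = (x - 1)*(x + 3)*(x^4 + 6*x^3 - 3*x^2 - 56*x - 48) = (x - 1)*(x + 3)*(x + 4)*(x^3 + 2*x^2 - 11*x - 12) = (x - 1)*(x + 1)*(x + 3)*(x + 4)*(x^2 + x - 12) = (x - 3)*(x - 1)*(x + 1)*(x + 3)*(x + 4)*(x + 4)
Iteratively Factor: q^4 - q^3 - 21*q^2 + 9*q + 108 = (q + 3)*(q^3 - 4*q^2 - 9*q + 36) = (q - 3)*(q + 3)*(q^2 - q - 12) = (q - 4)*(q - 3)*(q + 3)*(q + 3)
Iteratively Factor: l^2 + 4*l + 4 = (l + 2)*(l + 2)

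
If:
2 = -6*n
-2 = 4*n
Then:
No Solution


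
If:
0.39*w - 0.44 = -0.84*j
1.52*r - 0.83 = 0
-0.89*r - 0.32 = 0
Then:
No Solution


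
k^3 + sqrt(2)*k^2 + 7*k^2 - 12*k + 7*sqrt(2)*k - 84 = (k + 7)*(k - 2*sqrt(2))*(k + 3*sqrt(2))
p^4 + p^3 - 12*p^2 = p^2*(p - 3)*(p + 4)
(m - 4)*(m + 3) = m^2 - m - 12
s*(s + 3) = s^2 + 3*s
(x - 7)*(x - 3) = x^2 - 10*x + 21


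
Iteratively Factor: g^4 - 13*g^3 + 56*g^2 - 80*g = (g - 4)*(g^3 - 9*g^2 + 20*g) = (g - 4)^2*(g^2 - 5*g) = (g - 5)*(g - 4)^2*(g)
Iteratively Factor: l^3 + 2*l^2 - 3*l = (l + 3)*(l^2 - l) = l*(l + 3)*(l - 1)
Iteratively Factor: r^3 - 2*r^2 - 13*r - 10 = (r - 5)*(r^2 + 3*r + 2) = (r - 5)*(r + 1)*(r + 2)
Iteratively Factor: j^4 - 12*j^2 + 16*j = (j + 4)*(j^3 - 4*j^2 + 4*j) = (j - 2)*(j + 4)*(j^2 - 2*j) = j*(j - 2)*(j + 4)*(j - 2)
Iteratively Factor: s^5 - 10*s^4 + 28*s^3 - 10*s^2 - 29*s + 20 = (s - 1)*(s^4 - 9*s^3 + 19*s^2 + 9*s - 20) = (s - 1)^2*(s^3 - 8*s^2 + 11*s + 20) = (s - 4)*(s - 1)^2*(s^2 - 4*s - 5) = (s - 4)*(s - 1)^2*(s + 1)*(s - 5)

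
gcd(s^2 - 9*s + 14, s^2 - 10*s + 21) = s - 7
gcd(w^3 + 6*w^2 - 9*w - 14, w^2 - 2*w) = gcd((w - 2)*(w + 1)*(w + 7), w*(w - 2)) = w - 2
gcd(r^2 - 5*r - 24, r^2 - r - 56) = r - 8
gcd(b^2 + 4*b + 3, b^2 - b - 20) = 1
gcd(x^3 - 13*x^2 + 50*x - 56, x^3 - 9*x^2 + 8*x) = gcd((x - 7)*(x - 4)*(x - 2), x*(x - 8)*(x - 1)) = 1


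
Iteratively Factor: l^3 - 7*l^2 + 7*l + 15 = (l + 1)*(l^2 - 8*l + 15) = (l - 5)*(l + 1)*(l - 3)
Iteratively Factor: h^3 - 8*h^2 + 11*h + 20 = (h - 5)*(h^2 - 3*h - 4) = (h - 5)*(h - 4)*(h + 1)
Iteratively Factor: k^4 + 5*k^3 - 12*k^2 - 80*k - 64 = (k + 4)*(k^3 + k^2 - 16*k - 16) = (k - 4)*(k + 4)*(k^2 + 5*k + 4) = (k - 4)*(k + 1)*(k + 4)*(k + 4)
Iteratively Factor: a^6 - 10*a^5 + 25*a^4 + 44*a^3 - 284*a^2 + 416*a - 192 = (a - 4)*(a^5 - 6*a^4 + a^3 + 48*a^2 - 92*a + 48) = (a - 4)*(a + 3)*(a^4 - 9*a^3 + 28*a^2 - 36*a + 16) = (a - 4)*(a - 1)*(a + 3)*(a^3 - 8*a^2 + 20*a - 16) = (a - 4)^2*(a - 1)*(a + 3)*(a^2 - 4*a + 4) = (a - 4)^2*(a - 2)*(a - 1)*(a + 3)*(a - 2)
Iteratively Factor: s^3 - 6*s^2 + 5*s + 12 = (s - 4)*(s^2 - 2*s - 3) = (s - 4)*(s + 1)*(s - 3)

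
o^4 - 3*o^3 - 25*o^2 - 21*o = o*(o - 7)*(o + 1)*(o + 3)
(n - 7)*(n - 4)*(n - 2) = n^3 - 13*n^2 + 50*n - 56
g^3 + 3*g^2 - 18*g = g*(g - 3)*(g + 6)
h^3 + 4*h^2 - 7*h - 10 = (h - 2)*(h + 1)*(h + 5)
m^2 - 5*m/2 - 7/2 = (m - 7/2)*(m + 1)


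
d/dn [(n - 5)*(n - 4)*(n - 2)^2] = 4*n^3 - 39*n^2 + 120*n - 116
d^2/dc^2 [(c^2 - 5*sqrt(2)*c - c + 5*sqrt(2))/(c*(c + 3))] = 2*(-5*sqrt(2)*c^3 - 4*c^3 + 15*sqrt(2)*c^2 + 45*sqrt(2)*c + 45*sqrt(2))/(c^3*(c^3 + 9*c^2 + 27*c + 27))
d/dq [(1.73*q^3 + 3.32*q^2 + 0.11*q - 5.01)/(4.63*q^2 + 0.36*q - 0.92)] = (8.0099*q^4 + 1.2456*q^3 - 4.0889*q^2 + 40.2838*q + 1.7024)/(21.4369*q^4 + 3.3336*q^3 - 8.3896*q^2 - 0.6624*q + 0.8464)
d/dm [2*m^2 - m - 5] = 4*m - 1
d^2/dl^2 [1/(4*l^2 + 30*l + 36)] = (-4*l^2 - 30*l + (4*l + 15)^2 - 36)/(2*l^2 + 15*l + 18)^3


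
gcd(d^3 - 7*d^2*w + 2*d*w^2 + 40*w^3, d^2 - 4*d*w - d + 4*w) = -d + 4*w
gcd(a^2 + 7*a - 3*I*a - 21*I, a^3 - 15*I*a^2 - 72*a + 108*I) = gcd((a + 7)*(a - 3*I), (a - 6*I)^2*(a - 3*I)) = a - 3*I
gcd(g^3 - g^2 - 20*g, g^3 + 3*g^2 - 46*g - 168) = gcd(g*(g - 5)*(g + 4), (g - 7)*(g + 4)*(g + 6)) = g + 4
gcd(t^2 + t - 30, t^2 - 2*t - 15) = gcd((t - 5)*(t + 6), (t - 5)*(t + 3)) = t - 5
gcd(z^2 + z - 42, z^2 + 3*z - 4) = 1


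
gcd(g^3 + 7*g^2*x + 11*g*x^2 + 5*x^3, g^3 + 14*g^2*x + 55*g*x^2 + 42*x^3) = g + x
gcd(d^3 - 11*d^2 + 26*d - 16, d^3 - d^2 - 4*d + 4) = d^2 - 3*d + 2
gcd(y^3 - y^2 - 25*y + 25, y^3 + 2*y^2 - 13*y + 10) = y^2 + 4*y - 5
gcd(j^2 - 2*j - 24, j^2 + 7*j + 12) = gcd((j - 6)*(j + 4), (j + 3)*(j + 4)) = j + 4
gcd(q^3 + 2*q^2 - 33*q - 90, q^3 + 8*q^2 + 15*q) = q^2 + 8*q + 15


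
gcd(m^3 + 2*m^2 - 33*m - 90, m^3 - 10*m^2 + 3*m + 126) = m^2 - 3*m - 18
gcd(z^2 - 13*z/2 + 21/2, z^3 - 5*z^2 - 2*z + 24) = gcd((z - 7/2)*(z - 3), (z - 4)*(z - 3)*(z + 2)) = z - 3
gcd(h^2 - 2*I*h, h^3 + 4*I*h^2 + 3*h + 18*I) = h - 2*I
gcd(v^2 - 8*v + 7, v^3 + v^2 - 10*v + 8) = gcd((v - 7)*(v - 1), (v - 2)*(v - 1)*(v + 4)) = v - 1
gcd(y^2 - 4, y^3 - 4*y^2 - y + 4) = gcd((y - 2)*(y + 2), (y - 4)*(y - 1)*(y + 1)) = 1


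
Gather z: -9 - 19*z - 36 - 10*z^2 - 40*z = -10*z^2 - 59*z - 45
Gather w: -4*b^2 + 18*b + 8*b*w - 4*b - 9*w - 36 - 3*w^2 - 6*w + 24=-4*b^2 + 14*b - 3*w^2 + w*(8*b - 15) - 12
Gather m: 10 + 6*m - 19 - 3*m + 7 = 3*m - 2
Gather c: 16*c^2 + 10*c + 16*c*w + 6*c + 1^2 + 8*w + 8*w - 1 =16*c^2 + c*(16*w + 16) + 16*w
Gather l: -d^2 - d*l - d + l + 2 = -d^2 - d + l*(1 - d) + 2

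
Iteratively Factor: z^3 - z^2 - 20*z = (z - 5)*(z^2 + 4*z) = z*(z - 5)*(z + 4)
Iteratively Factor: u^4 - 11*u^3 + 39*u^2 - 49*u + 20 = (u - 1)*(u^3 - 10*u^2 + 29*u - 20) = (u - 4)*(u - 1)*(u^2 - 6*u + 5) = (u - 5)*(u - 4)*(u - 1)*(u - 1)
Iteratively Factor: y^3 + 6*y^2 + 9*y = (y + 3)*(y^2 + 3*y) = (y + 3)^2*(y)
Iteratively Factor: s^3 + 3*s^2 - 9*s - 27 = (s + 3)*(s^2 - 9) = (s - 3)*(s + 3)*(s + 3)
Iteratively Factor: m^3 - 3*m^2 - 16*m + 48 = (m + 4)*(m^2 - 7*m + 12) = (m - 4)*(m + 4)*(m - 3)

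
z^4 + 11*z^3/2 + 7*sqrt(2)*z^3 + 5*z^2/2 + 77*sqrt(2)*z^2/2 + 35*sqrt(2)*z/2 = z*(z + 1/2)*(z + 5)*(z + 7*sqrt(2))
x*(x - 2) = x^2 - 2*x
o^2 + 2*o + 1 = (o + 1)^2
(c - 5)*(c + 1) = c^2 - 4*c - 5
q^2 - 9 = (q - 3)*(q + 3)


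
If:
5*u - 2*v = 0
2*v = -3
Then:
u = -3/5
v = -3/2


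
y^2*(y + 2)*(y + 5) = y^4 + 7*y^3 + 10*y^2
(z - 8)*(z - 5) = z^2 - 13*z + 40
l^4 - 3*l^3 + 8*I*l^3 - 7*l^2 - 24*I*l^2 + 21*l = l*(l - 3)*(l + I)*(l + 7*I)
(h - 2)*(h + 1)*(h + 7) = h^3 + 6*h^2 - 9*h - 14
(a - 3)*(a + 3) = a^2 - 9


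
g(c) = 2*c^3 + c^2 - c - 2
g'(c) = 6*c^2 + 2*c - 1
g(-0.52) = -1.49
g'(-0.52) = -0.42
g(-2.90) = -39.47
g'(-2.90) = 43.66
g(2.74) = 43.91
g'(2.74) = 49.53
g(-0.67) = -1.48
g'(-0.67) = 0.35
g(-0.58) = -1.47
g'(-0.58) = -0.14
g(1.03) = 0.22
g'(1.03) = 7.43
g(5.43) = 342.26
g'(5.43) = 186.77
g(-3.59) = -78.06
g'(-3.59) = 69.15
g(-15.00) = -6512.00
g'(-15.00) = 1319.00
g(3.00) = 58.00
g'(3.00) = 59.00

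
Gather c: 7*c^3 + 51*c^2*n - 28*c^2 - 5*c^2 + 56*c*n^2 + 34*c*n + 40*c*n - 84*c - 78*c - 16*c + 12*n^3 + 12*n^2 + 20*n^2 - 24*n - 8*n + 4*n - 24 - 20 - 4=7*c^3 + c^2*(51*n - 33) + c*(56*n^2 + 74*n - 178) + 12*n^3 + 32*n^2 - 28*n - 48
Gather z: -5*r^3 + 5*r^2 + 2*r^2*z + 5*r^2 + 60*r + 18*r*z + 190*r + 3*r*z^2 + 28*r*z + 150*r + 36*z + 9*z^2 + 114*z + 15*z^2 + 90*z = -5*r^3 + 10*r^2 + 400*r + z^2*(3*r + 24) + z*(2*r^2 + 46*r + 240)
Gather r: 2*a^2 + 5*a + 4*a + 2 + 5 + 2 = 2*a^2 + 9*a + 9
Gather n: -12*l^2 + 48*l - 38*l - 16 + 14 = -12*l^2 + 10*l - 2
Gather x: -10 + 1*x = x - 10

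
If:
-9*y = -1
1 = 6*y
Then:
No Solution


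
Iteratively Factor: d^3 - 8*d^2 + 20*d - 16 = (d - 2)*(d^2 - 6*d + 8) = (d - 4)*(d - 2)*(d - 2)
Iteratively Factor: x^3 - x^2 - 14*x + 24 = (x - 3)*(x^2 + 2*x - 8) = (x - 3)*(x - 2)*(x + 4)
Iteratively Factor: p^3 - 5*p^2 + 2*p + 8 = (p + 1)*(p^2 - 6*p + 8) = (p - 2)*(p + 1)*(p - 4)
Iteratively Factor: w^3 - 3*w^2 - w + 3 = (w + 1)*(w^2 - 4*w + 3) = (w - 1)*(w + 1)*(w - 3)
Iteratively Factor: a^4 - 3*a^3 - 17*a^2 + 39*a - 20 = (a - 1)*(a^3 - 2*a^2 - 19*a + 20) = (a - 1)^2*(a^2 - a - 20) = (a - 5)*(a - 1)^2*(a + 4)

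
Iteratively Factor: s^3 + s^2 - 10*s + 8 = (s - 1)*(s^2 + 2*s - 8) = (s - 2)*(s - 1)*(s + 4)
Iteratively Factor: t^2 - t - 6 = (t + 2)*(t - 3)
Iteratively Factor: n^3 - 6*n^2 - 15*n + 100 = (n - 5)*(n^2 - n - 20) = (n - 5)^2*(n + 4)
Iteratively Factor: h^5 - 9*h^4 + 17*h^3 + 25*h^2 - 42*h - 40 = (h + 1)*(h^4 - 10*h^3 + 27*h^2 - 2*h - 40) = (h - 5)*(h + 1)*(h^3 - 5*h^2 + 2*h + 8) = (h - 5)*(h + 1)^2*(h^2 - 6*h + 8) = (h - 5)*(h - 4)*(h + 1)^2*(h - 2)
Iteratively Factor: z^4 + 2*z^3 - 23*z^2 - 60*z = (z)*(z^3 + 2*z^2 - 23*z - 60) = z*(z - 5)*(z^2 + 7*z + 12) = z*(z - 5)*(z + 3)*(z + 4)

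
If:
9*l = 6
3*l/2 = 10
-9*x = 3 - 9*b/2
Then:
No Solution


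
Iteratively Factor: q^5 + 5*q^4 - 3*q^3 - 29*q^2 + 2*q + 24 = (q + 4)*(q^4 + q^3 - 7*q^2 - q + 6) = (q - 2)*(q + 4)*(q^3 + 3*q^2 - q - 3) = (q - 2)*(q + 1)*(q + 4)*(q^2 + 2*q - 3) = (q - 2)*(q + 1)*(q + 3)*(q + 4)*(q - 1)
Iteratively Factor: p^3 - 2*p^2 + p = (p)*(p^2 - 2*p + 1) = p*(p - 1)*(p - 1)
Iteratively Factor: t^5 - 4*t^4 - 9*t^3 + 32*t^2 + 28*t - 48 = (t - 1)*(t^4 - 3*t^3 - 12*t^2 + 20*t + 48) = (t - 4)*(t - 1)*(t^3 + t^2 - 8*t - 12) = (t - 4)*(t - 3)*(t - 1)*(t^2 + 4*t + 4) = (t - 4)*(t - 3)*(t - 1)*(t + 2)*(t + 2)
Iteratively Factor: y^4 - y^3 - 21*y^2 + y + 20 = (y - 1)*(y^3 - 21*y - 20) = (y - 1)*(y + 4)*(y^2 - 4*y - 5) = (y - 5)*(y - 1)*(y + 4)*(y + 1)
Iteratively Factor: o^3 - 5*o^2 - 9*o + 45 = (o - 3)*(o^2 - 2*o - 15) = (o - 5)*(o - 3)*(o + 3)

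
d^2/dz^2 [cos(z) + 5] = -cos(z)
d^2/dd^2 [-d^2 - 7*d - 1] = -2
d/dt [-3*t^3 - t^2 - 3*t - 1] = -9*t^2 - 2*t - 3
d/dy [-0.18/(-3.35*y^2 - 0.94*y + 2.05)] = (-1.206*y - 0.1692)/(3.35*y^2 + 0.94*y - 2.05)^2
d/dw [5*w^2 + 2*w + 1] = 10*w + 2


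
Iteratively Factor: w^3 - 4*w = (w)*(w^2 - 4) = w*(w + 2)*(w - 2)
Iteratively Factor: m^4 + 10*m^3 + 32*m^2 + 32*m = (m + 2)*(m^3 + 8*m^2 + 16*m) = (m + 2)*(m + 4)*(m^2 + 4*m) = (m + 2)*(m + 4)^2*(m)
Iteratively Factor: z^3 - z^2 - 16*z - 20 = (z - 5)*(z^2 + 4*z + 4) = (z - 5)*(z + 2)*(z + 2)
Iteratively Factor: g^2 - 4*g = (g)*(g - 4)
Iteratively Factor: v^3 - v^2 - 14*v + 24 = (v + 4)*(v^2 - 5*v + 6) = (v - 2)*(v + 4)*(v - 3)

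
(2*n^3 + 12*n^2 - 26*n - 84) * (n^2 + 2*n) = 2*n^5 + 16*n^4 - 2*n^3 - 136*n^2 - 168*n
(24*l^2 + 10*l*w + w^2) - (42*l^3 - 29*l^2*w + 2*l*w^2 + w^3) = -42*l^3 + 29*l^2*w + 24*l^2 - 2*l*w^2 + 10*l*w - w^3 + w^2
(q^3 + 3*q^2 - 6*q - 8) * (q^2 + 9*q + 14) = q^5 + 12*q^4 + 35*q^3 - 20*q^2 - 156*q - 112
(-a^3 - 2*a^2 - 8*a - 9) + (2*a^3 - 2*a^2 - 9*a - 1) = a^3 - 4*a^2 - 17*a - 10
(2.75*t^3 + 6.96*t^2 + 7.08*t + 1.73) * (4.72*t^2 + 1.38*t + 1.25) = 12.98*t^5 + 36.6462*t^4 + 46.4599*t^3 + 26.636*t^2 + 11.2374*t + 2.1625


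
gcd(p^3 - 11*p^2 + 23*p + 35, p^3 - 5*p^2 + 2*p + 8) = p + 1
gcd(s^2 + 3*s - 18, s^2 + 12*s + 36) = s + 6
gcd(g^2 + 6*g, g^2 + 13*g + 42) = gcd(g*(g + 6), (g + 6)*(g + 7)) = g + 6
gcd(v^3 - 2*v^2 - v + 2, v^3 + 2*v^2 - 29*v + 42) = v - 2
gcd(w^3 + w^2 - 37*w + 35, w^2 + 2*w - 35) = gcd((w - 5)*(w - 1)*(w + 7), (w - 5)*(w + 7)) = w^2 + 2*w - 35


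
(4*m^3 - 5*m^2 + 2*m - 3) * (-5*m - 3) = -20*m^4 + 13*m^3 + 5*m^2 + 9*m + 9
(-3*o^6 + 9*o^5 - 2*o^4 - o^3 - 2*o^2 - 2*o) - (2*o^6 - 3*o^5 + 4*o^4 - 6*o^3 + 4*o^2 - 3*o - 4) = -5*o^6 + 12*o^5 - 6*o^4 + 5*o^3 - 6*o^2 + o + 4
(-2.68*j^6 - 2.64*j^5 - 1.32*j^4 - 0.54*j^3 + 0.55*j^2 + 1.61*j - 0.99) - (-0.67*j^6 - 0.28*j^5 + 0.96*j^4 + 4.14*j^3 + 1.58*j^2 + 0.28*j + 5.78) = -2.01*j^6 - 2.36*j^5 - 2.28*j^4 - 4.68*j^3 - 1.03*j^2 + 1.33*j - 6.77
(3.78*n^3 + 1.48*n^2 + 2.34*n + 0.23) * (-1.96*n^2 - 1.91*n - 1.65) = -7.4088*n^5 - 10.1206*n^4 - 13.6502*n^3 - 7.3622*n^2 - 4.3003*n - 0.3795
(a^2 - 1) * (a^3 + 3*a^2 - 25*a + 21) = a^5 + 3*a^4 - 26*a^3 + 18*a^2 + 25*a - 21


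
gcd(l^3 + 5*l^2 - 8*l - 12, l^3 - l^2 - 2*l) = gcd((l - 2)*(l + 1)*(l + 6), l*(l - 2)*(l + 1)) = l^2 - l - 2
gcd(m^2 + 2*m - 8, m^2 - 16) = m + 4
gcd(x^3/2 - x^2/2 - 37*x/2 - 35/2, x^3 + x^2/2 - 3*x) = 1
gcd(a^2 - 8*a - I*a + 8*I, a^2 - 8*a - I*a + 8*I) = a^2 + a*(-8 - I) + 8*I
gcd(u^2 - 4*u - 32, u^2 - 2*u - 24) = u + 4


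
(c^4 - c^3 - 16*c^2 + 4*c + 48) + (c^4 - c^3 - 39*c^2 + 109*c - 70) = 2*c^4 - 2*c^3 - 55*c^2 + 113*c - 22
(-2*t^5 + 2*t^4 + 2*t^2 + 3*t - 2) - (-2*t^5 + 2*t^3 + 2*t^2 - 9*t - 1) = 2*t^4 - 2*t^3 + 12*t - 1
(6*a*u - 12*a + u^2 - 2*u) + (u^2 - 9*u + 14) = 6*a*u - 12*a + 2*u^2 - 11*u + 14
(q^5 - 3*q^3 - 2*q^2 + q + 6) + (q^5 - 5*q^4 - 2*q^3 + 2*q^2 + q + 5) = 2*q^5 - 5*q^4 - 5*q^3 + 2*q + 11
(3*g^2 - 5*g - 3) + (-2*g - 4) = 3*g^2 - 7*g - 7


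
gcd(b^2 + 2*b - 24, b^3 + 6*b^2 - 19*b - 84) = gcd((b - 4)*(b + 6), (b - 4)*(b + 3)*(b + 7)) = b - 4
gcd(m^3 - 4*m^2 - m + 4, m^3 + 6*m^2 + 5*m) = m + 1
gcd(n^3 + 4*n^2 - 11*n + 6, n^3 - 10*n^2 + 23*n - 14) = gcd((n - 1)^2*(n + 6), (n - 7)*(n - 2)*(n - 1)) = n - 1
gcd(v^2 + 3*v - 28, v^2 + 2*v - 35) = v + 7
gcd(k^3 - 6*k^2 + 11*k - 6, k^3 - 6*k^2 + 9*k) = k - 3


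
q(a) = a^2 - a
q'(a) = 2*a - 1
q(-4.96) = 29.56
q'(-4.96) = -10.92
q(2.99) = 5.95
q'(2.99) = 4.98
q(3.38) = 8.04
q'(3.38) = 5.76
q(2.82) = 5.13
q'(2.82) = 4.64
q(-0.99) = 1.97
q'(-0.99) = -2.98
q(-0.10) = 0.11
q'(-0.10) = -1.20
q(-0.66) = 1.10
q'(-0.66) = -2.32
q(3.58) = 9.24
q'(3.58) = 6.16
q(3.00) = 6.00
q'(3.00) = 5.00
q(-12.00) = 156.00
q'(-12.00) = -25.00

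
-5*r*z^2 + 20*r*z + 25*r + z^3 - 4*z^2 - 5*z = (-5*r + z)*(z - 5)*(z + 1)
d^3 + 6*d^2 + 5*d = d*(d + 1)*(d + 5)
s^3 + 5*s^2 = s^2*(s + 5)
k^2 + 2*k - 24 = (k - 4)*(k + 6)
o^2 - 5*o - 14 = (o - 7)*(o + 2)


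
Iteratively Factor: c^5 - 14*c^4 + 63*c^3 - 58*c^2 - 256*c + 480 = (c - 3)*(c^4 - 11*c^3 + 30*c^2 + 32*c - 160) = (c - 5)*(c - 3)*(c^3 - 6*c^2 + 32) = (c - 5)*(c - 3)*(c + 2)*(c^2 - 8*c + 16) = (c - 5)*(c - 4)*(c - 3)*(c + 2)*(c - 4)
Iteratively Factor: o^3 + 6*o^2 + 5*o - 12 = (o + 3)*(o^2 + 3*o - 4) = (o - 1)*(o + 3)*(o + 4)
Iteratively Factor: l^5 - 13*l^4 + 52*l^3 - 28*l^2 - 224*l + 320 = (l + 2)*(l^4 - 15*l^3 + 82*l^2 - 192*l + 160) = (l - 4)*(l + 2)*(l^3 - 11*l^2 + 38*l - 40) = (l - 4)^2*(l + 2)*(l^2 - 7*l + 10) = (l - 5)*(l - 4)^2*(l + 2)*(l - 2)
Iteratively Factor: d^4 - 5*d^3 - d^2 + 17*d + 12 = (d + 1)*(d^3 - 6*d^2 + 5*d + 12) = (d + 1)^2*(d^2 - 7*d + 12) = (d - 3)*(d + 1)^2*(d - 4)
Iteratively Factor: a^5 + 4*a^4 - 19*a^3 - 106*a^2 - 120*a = (a)*(a^4 + 4*a^3 - 19*a^2 - 106*a - 120) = a*(a + 2)*(a^3 + 2*a^2 - 23*a - 60) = a*(a + 2)*(a + 3)*(a^2 - a - 20) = a*(a - 5)*(a + 2)*(a + 3)*(a + 4)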